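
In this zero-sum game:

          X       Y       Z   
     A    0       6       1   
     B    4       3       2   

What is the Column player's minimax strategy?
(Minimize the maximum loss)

Column should play Z, value = 2

Work:
Column player minimizes Row's maximum payoff:
Column X: max payoff to Row = 4
Column Y: max payoff to Row = 6
Column Z: max payoff to Row = 2
Minimum is 2, achieved by column Z.
Minimax strategy: Z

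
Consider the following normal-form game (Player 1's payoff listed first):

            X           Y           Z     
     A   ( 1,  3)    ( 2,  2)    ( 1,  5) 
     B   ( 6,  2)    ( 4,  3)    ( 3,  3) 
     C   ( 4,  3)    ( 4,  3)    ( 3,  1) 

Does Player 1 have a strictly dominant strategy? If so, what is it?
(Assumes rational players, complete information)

No strictly dominant strategy exists for Player 1

Work:
A strategy strictly dominates another if it gives a strictly higher payoff against every opponent action. Compare each pair of P1's strategies column-by-column:
  A vs B: [1 vs 6, 2 vs 4, 1 vs 3] → A does not strictly dominate B (column X: 1 ≤ 6)
  A vs C: [1 vs 4, 2 vs 4, 1 vs 3] → A does not strictly dominate C (column X: 1 ≤ 4)
  B vs A: [6 vs 1, 4 vs 2, 3 vs 1] → B strictly dominates A
  B vs C: [6 vs 4, 4 vs 4, 3 vs 3] → B does not strictly dominate C (column Y: 4 ≤ 4)
  C vs A: [4 vs 1, 4 vs 2, 3 vs 1] → C strictly dominates A
  C vs B: [4 vs 6, 4 vs 4, 3 vs 3] → C does not strictly dominate B (column X: 4 ≤ 6)
No single strategy strictly dominates all others → no strictly dominant strategy.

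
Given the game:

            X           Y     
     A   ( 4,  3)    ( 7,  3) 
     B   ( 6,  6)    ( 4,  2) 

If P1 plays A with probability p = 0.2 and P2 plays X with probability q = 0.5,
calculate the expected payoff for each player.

E[P1] = 5.1, E[P2] = 3.8

Work:
E[P1] = p·q·π₁(A,X) + p·(1-q)·π₁(A,Y) + (1-p)·q·π₁(B,X) + (1-p)·(1-q)·π₁(B,Y)
= 0.2·0.5·4 + 0.2·0.5·7 + 0.8·0.5·6 + 0.8·0.5·4
= 5.1

E[P2] = 3.8 (similar calculation)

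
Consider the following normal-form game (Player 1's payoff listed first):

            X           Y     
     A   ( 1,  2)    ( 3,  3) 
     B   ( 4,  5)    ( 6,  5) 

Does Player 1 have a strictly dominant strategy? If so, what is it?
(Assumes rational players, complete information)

Yes, Player 1's strictly dominant strategy is B

Work:
A strategy strictly dominates another if it gives a strictly higher payoff against every opponent action. Compare each pair of P1's strategies column-by-column:
  A vs B: [1 vs 4, 3 vs 6] → A does not strictly dominate B (column X: 1 ≤ 4)
  B vs A: [4 vs 1, 6 vs 3] → B strictly dominates A
B strictly dominates every other strategy → strictly dominant.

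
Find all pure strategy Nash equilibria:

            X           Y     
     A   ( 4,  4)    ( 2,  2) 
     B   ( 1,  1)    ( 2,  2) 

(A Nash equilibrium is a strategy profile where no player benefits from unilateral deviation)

Nash equilibrium: (A, X), (B, Y)

Work:
Best responses:
  P1 vs X: payoffs [4, 1] → best response A (payoff 4)
  P1 vs Y: payoffs [2, 2] → best response A/B (payoff 2)
  P2 vs A: payoffs [4, 2] → best response X (payoff 4)
  P2 vs B: payoffs [1, 2] → best response Y (payoff 2)
Mutual best responses: (A,X), (B,Y) → Nash equilibria.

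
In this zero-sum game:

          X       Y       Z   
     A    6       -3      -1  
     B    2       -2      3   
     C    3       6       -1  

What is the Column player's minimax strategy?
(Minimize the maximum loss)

Column should play Z, value = 3

Work:
Column player minimizes Row's maximum payoff:
Column X: max payoff to Row = 6
Column Y: max payoff to Row = 6
Column Z: max payoff to Row = 3
Minimum is 3, achieved by column Z.
Minimax strategy: Z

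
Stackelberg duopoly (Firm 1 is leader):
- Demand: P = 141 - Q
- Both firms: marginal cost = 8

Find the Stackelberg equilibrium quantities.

q₁* (leader) = 66.5, q₂* (follower) = 33.25

Work:
Follower's reaction: q₂ = (a - c - q₁)/2
Leader substitutes: π₁ = q₁·(a - q₁ - (a-c-q₁)/2 - c)
FOC: q₁* = (141 - 8)/2 = 66.50
Then: q₂* = (141 - 8 - 66.5)/2 = 33.25
Leader has first-mover advantage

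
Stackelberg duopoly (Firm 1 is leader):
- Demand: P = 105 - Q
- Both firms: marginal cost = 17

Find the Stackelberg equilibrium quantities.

q₁* (leader) = 44.0, q₂* (follower) = 22.0

Work:
Follower's reaction: q₂ = (a - c - q₁)/2
Leader substitutes: π₁ = q₁·(a - q₁ - (a-c-q₁)/2 - c)
FOC: q₁* = (105 - 17)/2 = 44.00
Then: q₂* = (105 - 17 - 44.0)/2 = 22.00
Leader has first-mover advantage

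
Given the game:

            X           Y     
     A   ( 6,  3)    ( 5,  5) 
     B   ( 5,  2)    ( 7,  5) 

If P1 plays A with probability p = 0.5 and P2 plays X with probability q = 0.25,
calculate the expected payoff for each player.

E[P1] = 5.875, E[P2] = 4.375

Work:
E[P1] = p·q·π₁(A,X) + p·(1-q)·π₁(A,Y) + (1-p)·q·π₁(B,X) + (1-p)·(1-q)·π₁(B,Y)
= 0.5·0.25·6 + 0.5·0.75·5 + 0.5·0.25·5 + 0.5·0.75·7
= 5.875

E[P2] = 4.375 (similar calculation)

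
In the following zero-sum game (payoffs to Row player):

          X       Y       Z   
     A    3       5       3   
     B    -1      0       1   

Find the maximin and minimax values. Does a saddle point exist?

Maximin = 3, Minimax = 3, Saddle: True

Work:
Row minimums: [3, -1] → maximin = 3
Column maximums: [3, 5, 3] → minimax = 3
Saddle point exists! Game value = 3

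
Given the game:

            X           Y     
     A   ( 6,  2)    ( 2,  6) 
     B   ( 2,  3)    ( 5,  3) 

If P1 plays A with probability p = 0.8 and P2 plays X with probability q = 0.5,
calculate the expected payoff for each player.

E[P1] = 3.9, E[P2] = 3.8

Work:
E[P1] = p·q·π₁(A,X) + p·(1-q)·π₁(A,Y) + (1-p)·q·π₁(B,X) + (1-p)·(1-q)·π₁(B,Y)
= 0.8·0.5·6 + 0.8·0.5·2 + 0.2·0.5·2 + 0.2·0.5·5
= 3.9

E[P2] = 3.8 (similar calculation)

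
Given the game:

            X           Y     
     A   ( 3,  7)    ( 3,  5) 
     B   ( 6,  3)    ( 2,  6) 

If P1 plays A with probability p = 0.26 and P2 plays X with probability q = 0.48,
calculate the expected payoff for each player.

E[P1] = 3.6808, E[P2] = 4.924

Work:
E[P1] = p·q·π₁(A,X) + p·(1-q)·π₁(A,Y) + (1-p)·q·π₁(B,X) + (1-p)·(1-q)·π₁(B,Y)
= 0.26·0.48·3 + 0.26·0.52·3 + 0.74·0.48·6 + 0.74·0.52·2
= 3.6808

E[P2] = 4.924 (similar calculation)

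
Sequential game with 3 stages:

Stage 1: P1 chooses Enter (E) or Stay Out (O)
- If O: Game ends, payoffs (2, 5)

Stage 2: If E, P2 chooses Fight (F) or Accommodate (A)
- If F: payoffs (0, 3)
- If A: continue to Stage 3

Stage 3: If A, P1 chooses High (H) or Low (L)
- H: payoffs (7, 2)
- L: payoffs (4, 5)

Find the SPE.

SPE: (O, F, H); Outcome (2, 5)

Work:
Stage 3: P1 chooses H (7 vs 4)
Stage 2: P2: F->3, A->2 (anticipating H). Choose F
Stage 1: P1: O->2, E->0 (anticipating F, H). Choose O
SPE path: O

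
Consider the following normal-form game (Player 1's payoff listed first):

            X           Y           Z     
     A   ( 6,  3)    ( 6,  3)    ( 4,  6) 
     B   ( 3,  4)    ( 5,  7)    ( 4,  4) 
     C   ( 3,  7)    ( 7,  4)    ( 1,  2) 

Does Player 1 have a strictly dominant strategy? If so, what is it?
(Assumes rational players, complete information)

No strictly dominant strategy exists for Player 1

Work:
A strategy strictly dominates another if it gives a strictly higher payoff against every opponent action. Compare each pair of P1's strategies column-by-column:
  A vs B: [6 vs 3, 6 vs 5, 4 vs 4] → A does not strictly dominate B (column Z: 4 ≤ 4)
  A vs C: [6 vs 3, 6 vs 7, 4 vs 1] → A does not strictly dominate C (column Y: 6 ≤ 7)
  B vs A: [3 vs 6, 5 vs 6, 4 vs 4] → B does not strictly dominate A (column X: 3 ≤ 6)
  B vs C: [3 vs 3, 5 vs 7, 4 vs 1] → B does not strictly dominate C (column X: 3 ≤ 3)
  C vs A: [3 vs 6, 7 vs 6, 1 vs 4] → C does not strictly dominate A (column X: 3 ≤ 6)
  C vs B: [3 vs 3, 7 vs 5, 1 vs 4] → C does not strictly dominate B (column X: 3 ≤ 3)
No single strategy strictly dominates all others → no strictly dominant strategy.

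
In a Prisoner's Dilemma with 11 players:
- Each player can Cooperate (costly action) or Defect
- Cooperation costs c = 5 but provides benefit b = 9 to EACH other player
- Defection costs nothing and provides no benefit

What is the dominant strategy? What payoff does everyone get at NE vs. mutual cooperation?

Dominant: Defect; NE payoff = 0; Coop payoff = 85

Work:
Defect dominates (saves cost c = 5, benefit to others is external)
NE: All defect → everyone gets 0
If all cooperate: each receives (10)×9 - 5 = 85
Social dilemma: 85 > 0 but NE gives 0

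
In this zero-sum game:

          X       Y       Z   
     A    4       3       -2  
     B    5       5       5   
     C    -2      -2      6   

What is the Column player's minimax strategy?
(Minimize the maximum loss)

Column should play X or Y (all achieve the minimum), value = 5

Work:
Column player minimizes Row's maximum payoff:
Column X: max payoff to Row = 5
Column Y: max payoff to Row = 5
Column Z: max payoff to Row = 6
Minimum is 5, achieved by columns X, Y (tied).
Each of X or Y is a minimax strategy.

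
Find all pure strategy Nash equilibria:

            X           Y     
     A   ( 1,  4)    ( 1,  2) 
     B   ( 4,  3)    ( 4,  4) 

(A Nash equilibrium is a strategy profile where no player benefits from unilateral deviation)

Nash equilibrium: (B, Y)

Work:
Best responses:
  P1 vs X: payoffs [1, 4] → best response B (payoff 4)
  P1 vs Y: payoffs [1, 4] → best response B (payoff 4)
  P2 vs A: payoffs [4, 2] → best response X (payoff 4)
  P2 vs B: payoffs [3, 4] → best response Y (payoff 4)
Mutual best responses: (B,Y) → Nash equilibria.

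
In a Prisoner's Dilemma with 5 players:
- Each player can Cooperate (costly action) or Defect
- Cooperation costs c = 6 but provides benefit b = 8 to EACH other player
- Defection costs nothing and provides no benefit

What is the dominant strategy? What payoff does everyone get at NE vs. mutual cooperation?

Dominant: Defect; NE payoff = 0; Coop payoff = 26

Work:
Defect dominates (saves cost c = 6, benefit to others is external)
NE: All defect → everyone gets 0
If all cooperate: each receives (4)×8 - 6 = 26
Social dilemma: 26 > 0 but NE gives 0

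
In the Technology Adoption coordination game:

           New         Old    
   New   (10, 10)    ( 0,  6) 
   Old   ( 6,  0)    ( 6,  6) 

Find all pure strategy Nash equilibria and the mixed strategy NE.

Pure NE: (New, New) and (Old, Old); Mixed NE: p = 0.6, q = 0.6

Work:
Check pure NE:
(New, New): (10, 10) - no unilateral deviation beneficial
(Old, Old): (6, 6) - no unilateral deviation beneficial
Mixed NE: P1 plays New with p = 0.6, P2 plays New with q = 0.6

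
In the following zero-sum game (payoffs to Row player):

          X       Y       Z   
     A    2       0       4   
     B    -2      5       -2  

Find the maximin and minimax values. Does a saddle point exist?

Maximin = 0, Minimax = 2, Saddle: False

Work:
Row minimums: [0, -2] → maximin = 0
Column maximums: [2, 5, 4] → minimax = 2
No saddle point (maximin ≠ minimax). Mixed strategy needed.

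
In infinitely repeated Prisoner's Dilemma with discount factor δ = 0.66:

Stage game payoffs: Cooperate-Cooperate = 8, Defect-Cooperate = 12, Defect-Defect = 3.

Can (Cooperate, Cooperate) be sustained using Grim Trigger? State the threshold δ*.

δ* = 0.4444; since δ = 0.66 ≥ 0.4444, cooperation can be sustained

Work:
For Grim Trigger:
Cooperate forever: 8/(1-δ)
Defect then punished: 12 + 3·δ/(1-δ)
Need: 8/(1-δ) ≥ 12 + 3·δ/(1-δ)
Solving: δ ≥ (T-R)/(T-P) = (12-8)/(12-3) = 0.4444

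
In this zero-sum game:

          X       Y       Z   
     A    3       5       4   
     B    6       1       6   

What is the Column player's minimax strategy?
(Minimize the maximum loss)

Column should play Y, value = 5

Work:
Column player minimizes Row's maximum payoff:
Column X: max payoff to Row = 6
Column Y: max payoff to Row = 5
Column Z: max payoff to Row = 6
Minimum is 5, achieved by column Y.
Minimax strategy: Y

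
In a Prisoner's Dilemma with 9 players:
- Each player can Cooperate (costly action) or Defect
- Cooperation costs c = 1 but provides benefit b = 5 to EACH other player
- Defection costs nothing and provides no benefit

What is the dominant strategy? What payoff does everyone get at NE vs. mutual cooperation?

Dominant: Defect; NE payoff = 0; Coop payoff = 39

Work:
Defect dominates (saves cost c = 1, benefit to others is external)
NE: All defect → everyone gets 0
If all cooperate: each receives (8)×5 - 1 = 39
Social dilemma: 39 > 0 but NE gives 0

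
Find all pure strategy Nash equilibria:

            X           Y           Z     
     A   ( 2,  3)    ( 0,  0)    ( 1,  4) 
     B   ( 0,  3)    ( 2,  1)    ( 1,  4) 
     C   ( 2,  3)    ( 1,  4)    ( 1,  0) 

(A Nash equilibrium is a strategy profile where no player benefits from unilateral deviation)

Nash equilibrium: (A, Z), (B, Z)

Work:
Best responses:
  P1 vs X: payoffs [2, 0, 2] → best response A/C (payoff 2)
  P1 vs Y: payoffs [0, 2, 1] → best response B (payoff 2)
  P1 vs Z: payoffs [1, 1, 1] → best response A/B/C (payoff 1)
  P2 vs A: payoffs [3, 0, 4] → best response Z (payoff 4)
  P2 vs B: payoffs [3, 1, 4] → best response Z (payoff 4)
  P2 vs C: payoffs [3, 4, 0] → best response Y (payoff 4)
Mutual best responses: (A,Z), (B,Z) → Nash equilibria.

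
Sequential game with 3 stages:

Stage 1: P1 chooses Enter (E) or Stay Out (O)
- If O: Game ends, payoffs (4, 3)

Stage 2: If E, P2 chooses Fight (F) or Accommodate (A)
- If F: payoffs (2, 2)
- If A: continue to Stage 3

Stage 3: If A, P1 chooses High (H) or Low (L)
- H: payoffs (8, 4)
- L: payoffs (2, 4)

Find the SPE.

SPE: (E, A, H); Outcome (8, 4)

Work:
Stage 3: P1 chooses H (8 vs 2)
Stage 2: P2: F->2, A->4 (anticipating H). Choose A
Stage 1: P1: O->4, E->8 (anticipating A, H). Choose E
SPE path: E -> A -> H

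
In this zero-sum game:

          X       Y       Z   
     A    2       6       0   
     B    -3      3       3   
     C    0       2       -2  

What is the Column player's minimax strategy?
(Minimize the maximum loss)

Column should play X, value = 2

Work:
Column player minimizes Row's maximum payoff:
Column X: max payoff to Row = 2
Column Y: max payoff to Row = 6
Column Z: max payoff to Row = 3
Minimum is 2, achieved by column X.
Minimax strategy: X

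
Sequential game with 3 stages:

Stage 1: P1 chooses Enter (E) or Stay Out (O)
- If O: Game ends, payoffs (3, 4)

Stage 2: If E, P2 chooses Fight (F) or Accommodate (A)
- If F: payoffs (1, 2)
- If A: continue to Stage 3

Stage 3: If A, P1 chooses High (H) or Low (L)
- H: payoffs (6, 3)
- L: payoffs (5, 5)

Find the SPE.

SPE: (E, A, H); Outcome (6, 3)

Work:
Stage 3: P1 chooses H (6 vs 5)
Stage 2: P2: F->2, A->3 (anticipating H). Choose A
Stage 1: P1: O->3, E->6 (anticipating A, H). Choose E
SPE path: E -> A -> H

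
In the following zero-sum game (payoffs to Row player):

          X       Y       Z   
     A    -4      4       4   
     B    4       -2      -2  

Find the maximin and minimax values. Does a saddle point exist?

Maximin = -2, Minimax = 4, Saddle: False

Work:
Row minimums: [-4, -2] → maximin = -2
Column maximums: [4, 4, 4] → minimax = 4
No saddle point (maximin ≠ minimax). Mixed strategy needed.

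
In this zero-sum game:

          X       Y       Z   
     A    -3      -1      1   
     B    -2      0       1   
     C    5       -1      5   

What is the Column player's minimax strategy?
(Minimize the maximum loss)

Column should play Y, value = 0

Work:
Column player minimizes Row's maximum payoff:
Column X: max payoff to Row = 5
Column Y: max payoff to Row = 0
Column Z: max payoff to Row = 5
Minimum is 0, achieved by column Y.
Minimax strategy: Y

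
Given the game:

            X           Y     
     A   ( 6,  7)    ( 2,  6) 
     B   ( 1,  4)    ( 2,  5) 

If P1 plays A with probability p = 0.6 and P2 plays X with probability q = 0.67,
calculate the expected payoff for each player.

E[P1] = 3.34, E[P2] = 5.734

Work:
E[P1] = p·q·π₁(A,X) + p·(1-q)·π₁(A,Y) + (1-p)·q·π₁(B,X) + (1-p)·(1-q)·π₁(B,Y)
= 0.6·0.67·6 + 0.6·0.33·2 + 0.4·0.67·1 + 0.4·0.33·2
= 3.34

E[P2] = 5.734 (similar calculation)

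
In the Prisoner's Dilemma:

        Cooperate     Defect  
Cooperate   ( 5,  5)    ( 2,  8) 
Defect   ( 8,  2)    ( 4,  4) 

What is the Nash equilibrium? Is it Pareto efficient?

(Defect, Defect) is NE; not Pareto efficient

Work:
Defect dominates Cooperate for both players:
If P2 cooperates: Defect (8) > Cooperate (5)
If P2 defects: Defect (4) > Cooperate (2)
NE: (Defect, Defect) with payoff (4, 4)
But (Cooperate, Cooperate) = (5, 5) Pareto dominates (4, 4)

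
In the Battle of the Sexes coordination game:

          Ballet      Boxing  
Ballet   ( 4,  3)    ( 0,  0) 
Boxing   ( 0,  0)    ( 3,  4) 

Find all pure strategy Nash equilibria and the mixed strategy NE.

Pure NE: (Ballet, Ballet) and (Boxing, Boxing); Mixed NE: p = 0.5714, q = 0.4286

Work:
Check pure NE:
(Ballet, Ballet): (4, 3) - no unilateral deviation beneficial
(Boxing, Boxing): (3, 4) - no unilateral deviation beneficial
Mixed NE: P1 plays Ballet with p = 0.5714, P2 plays Ballet with q = 0.4286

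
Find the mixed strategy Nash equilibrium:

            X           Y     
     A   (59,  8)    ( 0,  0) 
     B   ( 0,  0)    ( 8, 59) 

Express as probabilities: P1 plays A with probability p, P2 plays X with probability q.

p = 0.8806, q = 0.1194

Work:
Find probabilities that make opponent indifferent:
P2 chooses q to make P1 indifferent between A and B
P1 chooses p to make P2 indifferent between X and Y
Mixed NE: P1 plays (A: 0.8806, B: 0.1194), P2 plays (X: 0.1194, Y: 0.8806)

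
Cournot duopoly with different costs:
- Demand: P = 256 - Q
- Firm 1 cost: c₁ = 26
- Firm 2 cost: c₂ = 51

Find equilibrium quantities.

q₁* = 85.0, q₂* = 60.0

Work:
Reaction: q₁ = (256 - 26 - q₂)/2
Reaction: q₂ = (256 - 51 - q₁)/2
Solve simultaneously:
q₁* = (256 - 2×26 + 51)/3 = 85.0
q₂* = (256 - 2×51 + 26)/3 = 60.0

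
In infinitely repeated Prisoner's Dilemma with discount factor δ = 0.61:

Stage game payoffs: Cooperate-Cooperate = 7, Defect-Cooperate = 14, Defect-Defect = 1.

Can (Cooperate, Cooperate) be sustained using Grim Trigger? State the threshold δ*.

δ* = 0.5385; since δ = 0.61 ≥ 0.5385, cooperation can be sustained

Work:
For Grim Trigger:
Cooperate forever: 7/(1-δ)
Defect then punished: 14 + 1·δ/(1-δ)
Need: 7/(1-δ) ≥ 14 + 1·δ/(1-δ)
Solving: δ ≥ (T-R)/(T-P) = (14-7)/(14-1) = 0.5385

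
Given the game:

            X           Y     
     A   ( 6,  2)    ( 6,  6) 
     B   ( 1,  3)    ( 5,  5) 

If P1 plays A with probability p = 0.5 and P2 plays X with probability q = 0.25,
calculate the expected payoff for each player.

E[P1] = 5.0, E[P2] = 4.75

Work:
E[P1] = p·q·π₁(A,X) + p·(1-q)·π₁(A,Y) + (1-p)·q·π₁(B,X) + (1-p)·(1-q)·π₁(B,Y)
= 0.5·0.25·6 + 0.5·0.75·6 + 0.5·0.25·1 + 0.5·0.75·5
= 5.0

E[P2] = 4.75 (similar calculation)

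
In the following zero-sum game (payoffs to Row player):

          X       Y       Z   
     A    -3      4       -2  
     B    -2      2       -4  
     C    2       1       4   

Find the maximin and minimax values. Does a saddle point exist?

Maximin = 1, Minimax = 2, Saddle: False

Work:
Row minimums: [-3, -4, 1] → maximin = 1
Column maximums: [2, 4, 4] → minimax = 2
No saddle point (maximin ≠ minimax). Mixed strategy needed.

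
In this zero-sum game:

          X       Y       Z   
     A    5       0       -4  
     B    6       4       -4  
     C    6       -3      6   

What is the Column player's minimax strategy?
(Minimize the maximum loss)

Column should play Y, value = 4

Work:
Column player minimizes Row's maximum payoff:
Column X: max payoff to Row = 6
Column Y: max payoff to Row = 4
Column Z: max payoff to Row = 6
Minimum is 4, achieved by column Y.
Minimax strategy: Y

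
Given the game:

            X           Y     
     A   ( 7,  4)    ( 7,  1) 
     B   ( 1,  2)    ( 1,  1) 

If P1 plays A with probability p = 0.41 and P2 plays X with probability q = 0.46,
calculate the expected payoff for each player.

E[P1] = 3.46, E[P2] = 1.8372

Work:
E[P1] = p·q·π₁(A,X) + p·(1-q)·π₁(A,Y) + (1-p)·q·π₁(B,X) + (1-p)·(1-q)·π₁(B,Y)
= 0.41·0.46·7 + 0.41·0.54·7 + 0.59·0.46·1 + 0.59·0.54·1
= 3.46

E[P2] = 1.8372 (similar calculation)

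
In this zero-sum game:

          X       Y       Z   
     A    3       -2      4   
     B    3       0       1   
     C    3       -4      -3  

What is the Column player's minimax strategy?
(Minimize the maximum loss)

Column should play Y, value = 0

Work:
Column player minimizes Row's maximum payoff:
Column X: max payoff to Row = 3
Column Y: max payoff to Row = 0
Column Z: max payoff to Row = 4
Minimum is 0, achieved by column Y.
Minimax strategy: Y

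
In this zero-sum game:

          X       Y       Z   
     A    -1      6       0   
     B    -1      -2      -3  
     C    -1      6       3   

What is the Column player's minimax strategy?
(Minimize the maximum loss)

Column should play X, value = -1

Work:
Column player minimizes Row's maximum payoff:
Column X: max payoff to Row = -1
Column Y: max payoff to Row = 6
Column Z: max payoff to Row = 3
Minimum is -1, achieved by column X.
Minimax strategy: X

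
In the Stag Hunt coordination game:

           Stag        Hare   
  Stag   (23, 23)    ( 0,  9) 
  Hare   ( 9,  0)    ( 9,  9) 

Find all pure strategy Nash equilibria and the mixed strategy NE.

Pure NE: (Stag, Stag) and (Hare, Hare); Mixed NE: p = 0.3913, q = 0.3913

Work:
Check pure NE:
(Stag, Stag): (23, 23) - no unilateral deviation beneficial
(Hare, Hare): (9, 9) - no unilateral deviation beneficial
Mixed NE: P1 plays Stag with p = 0.3913, P2 plays Stag with q = 0.3913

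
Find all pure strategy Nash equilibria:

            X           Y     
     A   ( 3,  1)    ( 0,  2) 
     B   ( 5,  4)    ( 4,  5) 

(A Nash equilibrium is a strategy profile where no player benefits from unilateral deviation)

Nash equilibrium: (B, Y)

Work:
Best responses:
  P1 vs X: payoffs [3, 5] → best response B (payoff 5)
  P1 vs Y: payoffs [0, 4] → best response B (payoff 4)
  P2 vs A: payoffs [1, 2] → best response Y (payoff 2)
  P2 vs B: payoffs [4, 5] → best response Y (payoff 5)
Mutual best responses: (B,Y) → Nash equilibria.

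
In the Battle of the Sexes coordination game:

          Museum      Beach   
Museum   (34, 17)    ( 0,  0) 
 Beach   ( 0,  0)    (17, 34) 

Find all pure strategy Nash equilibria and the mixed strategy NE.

Pure NE: (Museum, Museum) and (Beach, Beach); Mixed NE: p = 0.6667, q = 0.3333

Work:
Check pure NE:
(Museum, Museum): (34, 17) - no unilateral deviation beneficial
(Beach, Beach): (17, 34) - no unilateral deviation beneficial
Mixed NE: P1 plays Museum with p = 0.6667, P2 plays Museum with q = 0.3333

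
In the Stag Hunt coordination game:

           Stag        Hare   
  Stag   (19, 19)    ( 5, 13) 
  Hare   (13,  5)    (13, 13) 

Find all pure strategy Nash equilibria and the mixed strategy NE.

Pure NE: (Stag, Stag) and (Hare, Hare); Mixed NE: p = 0.5714, q = 0.5714

Work:
Check pure NE:
(Stag, Stag): (19, 19) - no unilateral deviation beneficial
(Hare, Hare): (13, 13) - no unilateral deviation beneficial
Mixed NE: P1 plays Stag with p = 0.5714, P2 plays Stag with q = 0.5714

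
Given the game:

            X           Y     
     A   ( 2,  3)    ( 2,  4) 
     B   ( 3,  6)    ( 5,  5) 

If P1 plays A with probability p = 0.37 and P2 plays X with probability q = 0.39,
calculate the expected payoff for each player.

E[P1] = 3.3986, E[P2] = 4.7314

Work:
E[P1] = p·q·π₁(A,X) + p·(1-q)·π₁(A,Y) + (1-p)·q·π₁(B,X) + (1-p)·(1-q)·π₁(B,Y)
= 0.37·0.39·2 + 0.37·0.61·2 + 0.63·0.39·3 + 0.63·0.61·5
= 3.3986

E[P2] = 4.7314 (similar calculation)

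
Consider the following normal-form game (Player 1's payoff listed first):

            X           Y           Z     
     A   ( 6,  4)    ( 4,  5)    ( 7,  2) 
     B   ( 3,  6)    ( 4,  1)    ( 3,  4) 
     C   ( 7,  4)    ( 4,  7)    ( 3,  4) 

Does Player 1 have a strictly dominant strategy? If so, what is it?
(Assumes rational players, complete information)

No strictly dominant strategy exists for Player 1

Work:
A strategy strictly dominates another if it gives a strictly higher payoff against every opponent action. Compare each pair of P1's strategies column-by-column:
  A vs B: [6 vs 3, 4 vs 4, 7 vs 3] → A does not strictly dominate B (column Y: 4 ≤ 4)
  A vs C: [6 vs 7, 4 vs 4, 7 vs 3] → A does not strictly dominate C (column X: 6 ≤ 7)
  B vs A: [3 vs 6, 4 vs 4, 3 vs 7] → B does not strictly dominate A (column X: 3 ≤ 6)
  B vs C: [3 vs 7, 4 vs 4, 3 vs 3] → B does not strictly dominate C (column X: 3 ≤ 7)
  C vs A: [7 vs 6, 4 vs 4, 3 vs 7] → C does not strictly dominate A (column Y: 4 ≤ 4)
  C vs B: [7 vs 3, 4 vs 4, 3 vs 3] → C does not strictly dominate B (column Y: 4 ≤ 4)
No single strategy strictly dominates all others → no strictly dominant strategy.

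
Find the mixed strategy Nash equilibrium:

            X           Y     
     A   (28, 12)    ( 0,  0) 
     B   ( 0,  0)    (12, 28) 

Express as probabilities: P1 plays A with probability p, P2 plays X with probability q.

p = 0.7, q = 0.3

Work:
Find probabilities that make opponent indifferent:
P2 chooses q to make P1 indifferent between A and B
P1 chooses p to make P2 indifferent between X and Y
Mixed NE: P1 plays (A: 0.7, B: 0.3), P2 plays (X: 0.3, Y: 0.7)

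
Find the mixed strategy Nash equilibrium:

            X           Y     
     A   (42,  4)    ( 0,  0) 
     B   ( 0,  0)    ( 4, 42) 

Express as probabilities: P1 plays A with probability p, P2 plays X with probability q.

p = 0.913, q = 0.087

Work:
Find probabilities that make opponent indifferent:
P2 chooses q to make P1 indifferent between A and B
P1 chooses p to make P2 indifferent between X and Y
Mixed NE: P1 plays (A: 0.913, B: 0.087), P2 plays (X: 0.087, Y: 0.913)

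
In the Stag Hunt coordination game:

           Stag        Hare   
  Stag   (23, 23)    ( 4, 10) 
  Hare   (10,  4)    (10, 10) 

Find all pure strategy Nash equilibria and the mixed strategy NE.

Pure NE: (Stag, Stag) and (Hare, Hare); Mixed NE: p = 0.3158, q = 0.3158

Work:
Check pure NE:
(Stag, Stag): (23, 23) - no unilateral deviation beneficial
(Hare, Hare): (10, 10) - no unilateral deviation beneficial
Mixed NE: P1 plays Stag with p = 0.3158, P2 plays Stag with q = 0.3158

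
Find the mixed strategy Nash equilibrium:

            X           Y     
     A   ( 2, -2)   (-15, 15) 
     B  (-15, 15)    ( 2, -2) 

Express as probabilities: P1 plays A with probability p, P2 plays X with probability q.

p = 0.5, q = 0.5

Work:
Find probabilities that make opponent indifferent:
P2 chooses q to make P1 indifferent between A and B
P1 chooses p to make P2 indifferent between X and Y
Mixed NE: P1 plays (A: 0.5, B: 0.5), P2 plays (X: 0.5, Y: 0.5)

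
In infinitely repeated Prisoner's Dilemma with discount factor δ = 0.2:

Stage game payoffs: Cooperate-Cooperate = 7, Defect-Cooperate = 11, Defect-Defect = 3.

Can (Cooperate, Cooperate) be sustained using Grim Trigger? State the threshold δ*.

δ* = 0.5; since δ = 0.2 < 0.5, cooperation cannot be sustained

Work:
For Grim Trigger:
Cooperate forever: 7/(1-δ)
Defect then punished: 11 + 3·δ/(1-δ)
Need: 7/(1-δ) ≥ 11 + 3·δ/(1-δ)
Solving: δ ≥ (T-R)/(T-P) = (11-7)/(11-3) = 0.5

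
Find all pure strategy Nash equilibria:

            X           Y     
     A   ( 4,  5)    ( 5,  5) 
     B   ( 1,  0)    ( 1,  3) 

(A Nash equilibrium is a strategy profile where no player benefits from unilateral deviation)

Nash equilibrium: (A, X), (A, Y)

Work:
Best responses:
  P1 vs X: payoffs [4, 1] → best response A (payoff 4)
  P1 vs Y: payoffs [5, 1] → best response A (payoff 5)
  P2 vs A: payoffs [5, 5] → best response X/Y (payoff 5)
  P2 vs B: payoffs [0, 3] → best response Y (payoff 3)
Mutual best responses: (A,X), (A,Y) → Nash equilibria.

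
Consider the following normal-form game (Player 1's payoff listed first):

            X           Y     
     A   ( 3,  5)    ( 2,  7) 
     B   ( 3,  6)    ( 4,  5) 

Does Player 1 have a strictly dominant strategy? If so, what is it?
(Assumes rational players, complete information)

No strictly dominant strategy exists for Player 1

Work:
A strategy strictly dominates another if it gives a strictly higher payoff against every opponent action. Compare each pair of P1's strategies column-by-column:
  A vs B: [3 vs 3, 2 vs 4] → A does not strictly dominate B (column X: 3 ≤ 3)
  B vs A: [3 vs 3, 4 vs 2] → B does not strictly dominate A (column X: 3 ≤ 3)
No single strategy strictly dominates all others → no strictly dominant strategy.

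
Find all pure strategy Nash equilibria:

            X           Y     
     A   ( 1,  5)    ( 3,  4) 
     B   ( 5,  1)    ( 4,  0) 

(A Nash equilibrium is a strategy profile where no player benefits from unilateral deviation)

Nash equilibrium: (B, X)

Work:
Best responses:
  P1 vs X: payoffs [1, 5] → best response B (payoff 5)
  P1 vs Y: payoffs [3, 4] → best response B (payoff 4)
  P2 vs A: payoffs [5, 4] → best response X (payoff 5)
  P2 vs B: payoffs [1, 0] → best response X (payoff 1)
Mutual best responses: (B,X) → Nash equilibria.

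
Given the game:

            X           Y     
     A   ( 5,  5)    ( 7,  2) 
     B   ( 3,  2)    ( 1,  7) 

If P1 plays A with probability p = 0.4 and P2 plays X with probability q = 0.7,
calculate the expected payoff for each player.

E[P1] = 3.68, E[P2] = 3.74

Work:
E[P1] = p·q·π₁(A,X) + p·(1-q)·π₁(A,Y) + (1-p)·q·π₁(B,X) + (1-p)·(1-q)·π₁(B,Y)
= 0.4·0.7·5 + 0.4·0.3·7 + 0.6·0.7·3 + 0.6·0.3·1
= 3.68

E[P2] = 3.74 (similar calculation)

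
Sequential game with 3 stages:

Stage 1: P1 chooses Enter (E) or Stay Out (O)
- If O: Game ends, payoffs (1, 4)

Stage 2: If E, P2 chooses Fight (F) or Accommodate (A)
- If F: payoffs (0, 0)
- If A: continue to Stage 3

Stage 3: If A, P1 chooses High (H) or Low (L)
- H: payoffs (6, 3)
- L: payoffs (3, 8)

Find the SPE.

SPE: (E, A, H); Outcome (6, 3)

Work:
Stage 3: P1 chooses H (6 vs 3)
Stage 2: P2: F->0, A->3 (anticipating H). Choose A
Stage 1: P1: O->1, E->6 (anticipating A, H). Choose E
SPE path: E -> A -> H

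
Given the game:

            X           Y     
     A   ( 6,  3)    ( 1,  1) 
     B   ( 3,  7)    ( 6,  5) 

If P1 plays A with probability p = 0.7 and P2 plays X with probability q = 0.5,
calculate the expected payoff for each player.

E[P1] = 3.8, E[P2] = 3.2

Work:
E[P1] = p·q·π₁(A,X) + p·(1-q)·π₁(A,Y) + (1-p)·q·π₁(B,X) + (1-p)·(1-q)·π₁(B,Y)
= 0.7·0.5·6 + 0.7·0.5·1 + 0.3·0.5·3 + 0.3·0.5·6
= 3.8

E[P2] = 3.2 (similar calculation)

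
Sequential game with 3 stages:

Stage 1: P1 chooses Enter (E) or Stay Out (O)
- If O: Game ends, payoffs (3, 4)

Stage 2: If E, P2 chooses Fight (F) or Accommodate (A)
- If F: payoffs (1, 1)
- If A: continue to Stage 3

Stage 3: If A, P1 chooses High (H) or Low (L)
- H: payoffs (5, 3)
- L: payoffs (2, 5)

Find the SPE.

SPE: (E, A, H); Outcome (5, 3)

Work:
Stage 3: P1 chooses H (5 vs 2)
Stage 2: P2: F->1, A->3 (anticipating H). Choose A
Stage 1: P1: O->3, E->5 (anticipating A, H). Choose E
SPE path: E -> A -> H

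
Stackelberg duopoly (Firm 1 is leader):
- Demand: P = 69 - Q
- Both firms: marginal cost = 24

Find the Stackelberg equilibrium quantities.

q₁* (leader) = 22.5, q₂* (follower) = 11.25

Work:
Follower's reaction: q₂ = (a - c - q₁)/2
Leader substitutes: π₁ = q₁·(a - q₁ - (a-c-q₁)/2 - c)
FOC: q₁* = (69 - 24)/2 = 22.50
Then: q₂* = (69 - 24 - 22.5)/2 = 11.25
Leader has first-mover advantage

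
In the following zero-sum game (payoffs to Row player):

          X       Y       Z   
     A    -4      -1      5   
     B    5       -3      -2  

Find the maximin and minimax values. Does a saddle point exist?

Maximin = -3, Minimax = -1, Saddle: False

Work:
Row minimums: [-4, -3] → maximin = -3
Column maximums: [5, -1, 5] → minimax = -1
No saddle point (maximin ≠ minimax). Mixed strategy needed.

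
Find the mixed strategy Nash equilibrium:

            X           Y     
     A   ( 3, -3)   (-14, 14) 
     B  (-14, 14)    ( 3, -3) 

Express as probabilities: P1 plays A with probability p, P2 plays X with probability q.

p = 0.5, q = 0.5

Work:
Find probabilities that make opponent indifferent:
P2 chooses q to make P1 indifferent between A and B
P1 chooses p to make P2 indifferent between X and Y
Mixed NE: P1 plays (A: 0.5, B: 0.5), P2 plays (X: 0.5, Y: 0.5)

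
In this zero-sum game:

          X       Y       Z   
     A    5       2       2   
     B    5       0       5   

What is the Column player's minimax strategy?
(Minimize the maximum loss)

Column should play Y, value = 2

Work:
Column player minimizes Row's maximum payoff:
Column X: max payoff to Row = 5
Column Y: max payoff to Row = 2
Column Z: max payoff to Row = 5
Minimum is 2, achieved by column Y.
Minimax strategy: Y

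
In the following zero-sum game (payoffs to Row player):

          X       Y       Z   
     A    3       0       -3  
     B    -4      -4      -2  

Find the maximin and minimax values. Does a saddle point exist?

Maximin = -3, Minimax = -2, Saddle: False

Work:
Row minimums: [-3, -4] → maximin = -3
Column maximums: [3, 0, -2] → minimax = -2
No saddle point (maximin ≠ minimax). Mixed strategy needed.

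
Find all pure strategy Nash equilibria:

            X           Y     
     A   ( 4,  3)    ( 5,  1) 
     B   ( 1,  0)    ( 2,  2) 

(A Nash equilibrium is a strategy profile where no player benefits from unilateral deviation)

Nash equilibrium: (A, X)

Work:
Best responses:
  P1 vs X: payoffs [4, 1] → best response A (payoff 4)
  P1 vs Y: payoffs [5, 2] → best response A (payoff 5)
  P2 vs A: payoffs [3, 1] → best response X (payoff 3)
  P2 vs B: payoffs [0, 2] → best response Y (payoff 2)
Mutual best responses: (A,X) → Nash equilibria.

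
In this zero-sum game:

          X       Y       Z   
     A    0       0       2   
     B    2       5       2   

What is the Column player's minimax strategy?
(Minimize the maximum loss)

Column should play X or Z (all achieve the minimum), value = 2

Work:
Column player minimizes Row's maximum payoff:
Column X: max payoff to Row = 2
Column Y: max payoff to Row = 5
Column Z: max payoff to Row = 2
Minimum is 2, achieved by columns X, Z (tied).
Each of X or Z is a minimax strategy.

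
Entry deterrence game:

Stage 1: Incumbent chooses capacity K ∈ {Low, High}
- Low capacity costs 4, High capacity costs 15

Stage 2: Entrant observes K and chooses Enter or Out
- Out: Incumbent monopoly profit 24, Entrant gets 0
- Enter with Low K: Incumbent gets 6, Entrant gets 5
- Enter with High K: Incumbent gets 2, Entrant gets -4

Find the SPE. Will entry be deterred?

SPE: (High, Enter|Low, Out|High); Entry deterred. Incumbent net profit = 9

Work:
After Low K: Entrant enters (5 > 0)
After High K: Entrant stays out (-4 < 0)
Incumbent: Low → 6−4=2, High → 24−15=9
Incumbent chooses High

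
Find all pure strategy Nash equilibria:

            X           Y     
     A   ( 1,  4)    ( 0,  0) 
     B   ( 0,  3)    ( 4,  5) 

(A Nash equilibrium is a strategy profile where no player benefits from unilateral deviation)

Nash equilibrium: (A, X), (B, Y)

Work:
Best responses:
  P1 vs X: payoffs [1, 0] → best response A (payoff 1)
  P1 vs Y: payoffs [0, 4] → best response B (payoff 4)
  P2 vs A: payoffs [4, 0] → best response X (payoff 4)
  P2 vs B: payoffs [3, 5] → best response Y (payoff 5)
Mutual best responses: (A,X), (B,Y) → Nash equilibria.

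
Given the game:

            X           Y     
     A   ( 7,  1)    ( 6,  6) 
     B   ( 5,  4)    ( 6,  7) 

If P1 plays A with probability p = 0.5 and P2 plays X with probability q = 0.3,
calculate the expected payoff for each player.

E[P1] = 6.0, E[P2] = 5.3

Work:
E[P1] = p·q·π₁(A,X) + p·(1-q)·π₁(A,Y) + (1-p)·q·π₁(B,X) + (1-p)·(1-q)·π₁(B,Y)
= 0.5·0.3·7 + 0.5·0.7·6 + 0.5·0.3·5 + 0.5·0.7·6
= 6.0

E[P2] = 5.3 (similar calculation)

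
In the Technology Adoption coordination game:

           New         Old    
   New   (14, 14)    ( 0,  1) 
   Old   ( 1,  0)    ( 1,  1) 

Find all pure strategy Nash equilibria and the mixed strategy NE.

Pure NE: (New, New) and (Old, Old); Mixed NE: p = 0.0714, q = 0.0714

Work:
Check pure NE:
(New, New): (14, 14) - no unilateral deviation beneficial
(Old, Old): (1, 1) - no unilateral deviation beneficial
Mixed NE: P1 plays New with p = 0.0714, P2 plays New with q = 0.0714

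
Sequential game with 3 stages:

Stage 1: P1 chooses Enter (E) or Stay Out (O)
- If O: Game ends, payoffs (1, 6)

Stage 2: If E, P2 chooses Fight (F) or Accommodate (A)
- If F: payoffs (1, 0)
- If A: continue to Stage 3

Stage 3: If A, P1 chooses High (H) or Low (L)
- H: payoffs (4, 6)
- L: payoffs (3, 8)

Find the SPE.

SPE: (E, A, H); Outcome (4, 6)

Work:
Stage 3: P1 chooses H (4 vs 3)
Stage 2: P2: F->0, A->6 (anticipating H). Choose A
Stage 1: P1: O->1, E->4 (anticipating A, H). Choose E
SPE path: E -> A -> H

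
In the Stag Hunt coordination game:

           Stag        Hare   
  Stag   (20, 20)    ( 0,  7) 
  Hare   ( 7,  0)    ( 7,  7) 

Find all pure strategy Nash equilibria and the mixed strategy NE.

Pure NE: (Stag, Stag) and (Hare, Hare); Mixed NE: p = 0.35, q = 0.35

Work:
Check pure NE:
(Stag, Stag): (20, 20) - no unilateral deviation beneficial
(Hare, Hare): (7, 7) - no unilateral deviation beneficial
Mixed NE: P1 plays Stag with p = 0.35, P2 plays Stag with q = 0.35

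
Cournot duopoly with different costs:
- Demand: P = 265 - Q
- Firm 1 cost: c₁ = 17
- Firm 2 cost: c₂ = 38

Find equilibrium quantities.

q₁* = 89.67, q₂* = 68.67

Work:
Reaction: q₁ = (265 - 17 - q₂)/2
Reaction: q₂ = (265 - 38 - q₁)/2
Solve simultaneously:
q₁* = (265 - 2×17 + 38)/3 = 89.67
q₂* = (265 - 2×38 + 17)/3 = 68.67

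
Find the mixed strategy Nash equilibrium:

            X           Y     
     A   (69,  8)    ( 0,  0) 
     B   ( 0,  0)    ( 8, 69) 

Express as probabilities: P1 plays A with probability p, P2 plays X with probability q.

p = 0.8961, q = 0.1039

Work:
Find probabilities that make opponent indifferent:
P2 chooses q to make P1 indifferent between A and B
P1 chooses p to make P2 indifferent between X and Y
Mixed NE: P1 plays (A: 0.8961, B: 0.1039), P2 plays (X: 0.1039, Y: 0.8961)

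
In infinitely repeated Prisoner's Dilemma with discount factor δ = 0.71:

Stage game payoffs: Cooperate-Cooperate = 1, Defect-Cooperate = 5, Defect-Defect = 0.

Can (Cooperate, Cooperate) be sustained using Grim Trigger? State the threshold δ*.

δ* = 0.8; since δ = 0.71 < 0.8, cooperation cannot be sustained

Work:
For Grim Trigger:
Cooperate forever: 1/(1-δ)
Defect then punished: 5 + 0·δ/(1-δ)
Need: 1/(1-δ) ≥ 5 + 0·δ/(1-δ)
Solving: δ ≥ (T-R)/(T-P) = (5-1)/(5-0) = 0.8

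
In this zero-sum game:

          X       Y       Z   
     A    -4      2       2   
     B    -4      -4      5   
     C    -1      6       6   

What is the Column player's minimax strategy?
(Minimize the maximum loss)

Column should play X, value = -1

Work:
Column player minimizes Row's maximum payoff:
Column X: max payoff to Row = -1
Column Y: max payoff to Row = 6
Column Z: max payoff to Row = 6
Minimum is -1, achieved by column X.
Minimax strategy: X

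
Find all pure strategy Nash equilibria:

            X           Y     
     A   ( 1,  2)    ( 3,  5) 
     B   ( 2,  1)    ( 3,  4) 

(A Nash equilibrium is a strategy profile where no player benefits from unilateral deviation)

Nash equilibrium: (A, Y), (B, Y)

Work:
Best responses:
  P1 vs X: payoffs [1, 2] → best response B (payoff 2)
  P1 vs Y: payoffs [3, 3] → best response A/B (payoff 3)
  P2 vs A: payoffs [2, 5] → best response Y (payoff 5)
  P2 vs B: payoffs [1, 4] → best response Y (payoff 4)
Mutual best responses: (A,Y), (B,Y) → Nash equilibria.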